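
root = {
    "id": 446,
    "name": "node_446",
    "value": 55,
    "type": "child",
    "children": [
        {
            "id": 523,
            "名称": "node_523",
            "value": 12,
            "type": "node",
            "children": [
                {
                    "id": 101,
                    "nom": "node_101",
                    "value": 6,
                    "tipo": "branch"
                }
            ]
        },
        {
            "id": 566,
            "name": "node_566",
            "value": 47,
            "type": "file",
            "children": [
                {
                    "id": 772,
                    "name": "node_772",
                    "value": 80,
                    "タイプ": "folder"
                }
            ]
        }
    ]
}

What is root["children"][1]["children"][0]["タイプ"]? "folder"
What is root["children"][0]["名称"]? "node_523"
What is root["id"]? 446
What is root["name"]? "node_446"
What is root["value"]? 55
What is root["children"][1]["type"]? "file"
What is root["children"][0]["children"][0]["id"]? 101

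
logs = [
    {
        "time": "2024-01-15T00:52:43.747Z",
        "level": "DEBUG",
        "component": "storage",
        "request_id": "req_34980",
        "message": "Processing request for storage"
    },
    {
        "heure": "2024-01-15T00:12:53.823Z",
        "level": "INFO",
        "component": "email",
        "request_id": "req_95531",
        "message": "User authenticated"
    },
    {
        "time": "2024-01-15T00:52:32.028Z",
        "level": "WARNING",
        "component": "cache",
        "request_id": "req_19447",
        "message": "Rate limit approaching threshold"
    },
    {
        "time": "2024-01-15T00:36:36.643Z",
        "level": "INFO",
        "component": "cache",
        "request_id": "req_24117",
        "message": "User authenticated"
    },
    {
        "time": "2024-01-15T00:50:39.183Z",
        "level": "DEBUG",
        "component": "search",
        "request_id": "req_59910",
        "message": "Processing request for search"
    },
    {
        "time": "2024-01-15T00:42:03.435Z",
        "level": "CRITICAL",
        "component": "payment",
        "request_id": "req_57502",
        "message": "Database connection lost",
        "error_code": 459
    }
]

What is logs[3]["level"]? "INFO"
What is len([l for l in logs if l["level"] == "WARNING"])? 1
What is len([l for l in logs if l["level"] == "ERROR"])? 0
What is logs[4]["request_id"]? "req_59910"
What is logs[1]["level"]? "INFO"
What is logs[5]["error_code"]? 459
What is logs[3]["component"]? "cache"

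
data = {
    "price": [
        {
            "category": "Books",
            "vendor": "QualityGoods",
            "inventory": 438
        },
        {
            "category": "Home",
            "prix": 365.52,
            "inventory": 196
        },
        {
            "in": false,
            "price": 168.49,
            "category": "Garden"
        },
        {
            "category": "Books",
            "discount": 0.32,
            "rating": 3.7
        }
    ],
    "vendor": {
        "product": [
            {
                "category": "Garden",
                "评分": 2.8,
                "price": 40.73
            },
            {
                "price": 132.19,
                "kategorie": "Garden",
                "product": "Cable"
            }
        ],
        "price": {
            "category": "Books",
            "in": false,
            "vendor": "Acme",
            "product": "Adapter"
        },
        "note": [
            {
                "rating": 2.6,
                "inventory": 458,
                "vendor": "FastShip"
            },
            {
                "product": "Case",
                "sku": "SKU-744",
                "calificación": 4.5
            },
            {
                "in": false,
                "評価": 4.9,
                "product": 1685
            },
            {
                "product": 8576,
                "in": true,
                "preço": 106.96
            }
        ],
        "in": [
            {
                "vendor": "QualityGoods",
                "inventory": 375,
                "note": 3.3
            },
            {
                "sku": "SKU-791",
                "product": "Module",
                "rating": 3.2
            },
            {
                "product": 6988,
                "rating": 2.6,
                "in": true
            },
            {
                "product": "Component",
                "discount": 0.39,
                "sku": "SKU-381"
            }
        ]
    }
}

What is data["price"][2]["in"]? False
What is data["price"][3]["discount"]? 0.32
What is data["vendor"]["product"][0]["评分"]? 2.8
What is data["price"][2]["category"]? "Garden"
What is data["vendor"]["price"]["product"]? "Adapter"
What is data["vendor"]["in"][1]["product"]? "Module"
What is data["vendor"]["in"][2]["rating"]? 2.6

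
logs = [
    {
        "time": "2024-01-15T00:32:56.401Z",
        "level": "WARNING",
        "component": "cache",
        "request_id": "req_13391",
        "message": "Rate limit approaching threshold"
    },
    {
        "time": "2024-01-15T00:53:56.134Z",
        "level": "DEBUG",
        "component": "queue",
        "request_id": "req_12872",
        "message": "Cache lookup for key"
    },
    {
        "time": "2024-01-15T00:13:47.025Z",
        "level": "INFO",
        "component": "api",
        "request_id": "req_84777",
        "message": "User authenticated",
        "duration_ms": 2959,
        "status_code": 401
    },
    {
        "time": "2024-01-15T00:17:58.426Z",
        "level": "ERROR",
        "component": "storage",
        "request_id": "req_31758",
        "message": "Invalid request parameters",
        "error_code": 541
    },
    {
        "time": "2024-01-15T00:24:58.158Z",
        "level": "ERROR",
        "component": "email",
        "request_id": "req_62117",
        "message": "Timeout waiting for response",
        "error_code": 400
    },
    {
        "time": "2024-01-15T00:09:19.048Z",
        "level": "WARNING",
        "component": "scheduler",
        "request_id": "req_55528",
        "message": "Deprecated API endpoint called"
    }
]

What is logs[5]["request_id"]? "req_55528"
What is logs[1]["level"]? "DEBUG"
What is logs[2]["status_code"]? 401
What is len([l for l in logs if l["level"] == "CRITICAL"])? 0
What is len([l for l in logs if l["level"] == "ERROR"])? 2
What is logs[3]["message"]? "Invalid request parameters"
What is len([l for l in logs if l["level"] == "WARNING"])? 2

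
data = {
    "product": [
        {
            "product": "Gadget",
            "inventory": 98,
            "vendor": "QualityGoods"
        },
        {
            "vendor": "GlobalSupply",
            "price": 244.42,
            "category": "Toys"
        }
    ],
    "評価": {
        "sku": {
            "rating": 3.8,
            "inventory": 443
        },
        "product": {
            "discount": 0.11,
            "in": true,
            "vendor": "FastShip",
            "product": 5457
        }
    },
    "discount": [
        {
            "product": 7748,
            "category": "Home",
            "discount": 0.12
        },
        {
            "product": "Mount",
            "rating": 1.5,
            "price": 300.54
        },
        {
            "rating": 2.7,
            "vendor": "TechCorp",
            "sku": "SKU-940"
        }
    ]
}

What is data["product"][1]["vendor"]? "GlobalSupply"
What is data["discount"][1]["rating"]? 1.5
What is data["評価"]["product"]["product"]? 5457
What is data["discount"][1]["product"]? "Mount"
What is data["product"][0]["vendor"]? "QualityGoods"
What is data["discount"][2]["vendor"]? "TechCorp"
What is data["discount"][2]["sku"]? "SKU-940"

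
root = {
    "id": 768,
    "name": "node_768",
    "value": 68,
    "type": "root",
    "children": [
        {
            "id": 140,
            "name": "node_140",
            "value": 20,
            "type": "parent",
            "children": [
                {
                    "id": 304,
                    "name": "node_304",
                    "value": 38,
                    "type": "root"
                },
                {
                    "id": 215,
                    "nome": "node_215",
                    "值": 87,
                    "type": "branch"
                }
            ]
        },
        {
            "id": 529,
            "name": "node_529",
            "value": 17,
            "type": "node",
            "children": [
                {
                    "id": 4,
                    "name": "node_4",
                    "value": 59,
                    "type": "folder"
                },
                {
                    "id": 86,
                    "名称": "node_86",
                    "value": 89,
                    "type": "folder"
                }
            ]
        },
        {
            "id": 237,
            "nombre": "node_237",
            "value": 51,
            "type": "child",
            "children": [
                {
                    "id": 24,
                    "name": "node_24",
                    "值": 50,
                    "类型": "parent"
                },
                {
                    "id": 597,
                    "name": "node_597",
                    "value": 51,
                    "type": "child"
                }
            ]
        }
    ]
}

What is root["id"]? 768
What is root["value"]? 68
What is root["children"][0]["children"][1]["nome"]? "node_215"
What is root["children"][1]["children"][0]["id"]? 4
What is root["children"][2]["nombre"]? "node_237"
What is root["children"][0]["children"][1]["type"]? "branch"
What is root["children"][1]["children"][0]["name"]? "node_4"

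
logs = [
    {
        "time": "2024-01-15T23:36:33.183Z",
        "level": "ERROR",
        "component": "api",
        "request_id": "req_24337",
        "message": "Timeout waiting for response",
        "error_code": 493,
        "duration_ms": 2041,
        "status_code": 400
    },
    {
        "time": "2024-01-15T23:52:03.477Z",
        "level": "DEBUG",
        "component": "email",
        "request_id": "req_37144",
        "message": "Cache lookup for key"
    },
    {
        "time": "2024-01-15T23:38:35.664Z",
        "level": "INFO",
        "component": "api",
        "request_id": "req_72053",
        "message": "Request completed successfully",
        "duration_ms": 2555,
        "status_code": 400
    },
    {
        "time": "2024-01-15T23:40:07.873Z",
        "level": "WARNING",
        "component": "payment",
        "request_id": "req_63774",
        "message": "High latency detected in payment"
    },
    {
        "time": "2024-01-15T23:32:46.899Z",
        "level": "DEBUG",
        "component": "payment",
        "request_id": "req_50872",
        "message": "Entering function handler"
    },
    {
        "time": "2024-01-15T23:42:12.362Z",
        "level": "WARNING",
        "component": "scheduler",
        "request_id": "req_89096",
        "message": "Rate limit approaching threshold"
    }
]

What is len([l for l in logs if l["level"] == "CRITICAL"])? 0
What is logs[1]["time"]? "2024-01-15T23:52:03.477Z"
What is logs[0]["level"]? "ERROR"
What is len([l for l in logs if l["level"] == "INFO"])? 1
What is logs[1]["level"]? "DEBUG"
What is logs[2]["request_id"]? "req_72053"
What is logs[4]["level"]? "DEBUG"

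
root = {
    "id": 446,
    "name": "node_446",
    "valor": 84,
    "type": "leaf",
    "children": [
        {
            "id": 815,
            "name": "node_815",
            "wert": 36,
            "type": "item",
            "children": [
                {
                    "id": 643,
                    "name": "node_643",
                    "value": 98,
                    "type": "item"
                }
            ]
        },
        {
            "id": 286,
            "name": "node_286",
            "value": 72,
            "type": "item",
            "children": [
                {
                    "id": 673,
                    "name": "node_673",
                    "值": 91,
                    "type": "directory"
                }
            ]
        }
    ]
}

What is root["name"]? "node_446"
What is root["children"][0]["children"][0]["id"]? 643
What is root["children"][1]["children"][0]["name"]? "node_673"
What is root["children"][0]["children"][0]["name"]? "node_643"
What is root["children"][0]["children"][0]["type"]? "item"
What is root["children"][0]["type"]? "item"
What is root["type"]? "leaf"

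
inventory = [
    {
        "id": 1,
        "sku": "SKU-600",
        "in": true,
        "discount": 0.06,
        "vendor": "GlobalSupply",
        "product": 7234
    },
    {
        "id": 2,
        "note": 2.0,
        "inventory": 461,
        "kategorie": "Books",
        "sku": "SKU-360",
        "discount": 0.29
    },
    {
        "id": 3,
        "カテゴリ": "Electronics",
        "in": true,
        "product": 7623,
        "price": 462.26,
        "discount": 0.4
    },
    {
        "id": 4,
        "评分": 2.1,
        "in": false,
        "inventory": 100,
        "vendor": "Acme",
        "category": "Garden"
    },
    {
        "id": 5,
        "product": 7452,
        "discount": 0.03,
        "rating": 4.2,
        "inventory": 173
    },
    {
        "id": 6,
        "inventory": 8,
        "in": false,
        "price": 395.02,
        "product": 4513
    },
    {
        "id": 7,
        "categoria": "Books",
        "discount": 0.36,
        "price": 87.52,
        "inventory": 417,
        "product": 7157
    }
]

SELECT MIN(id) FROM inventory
1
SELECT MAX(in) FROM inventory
True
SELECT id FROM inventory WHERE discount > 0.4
[]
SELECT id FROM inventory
[1, 2, 3, 4, 5, 6, 7]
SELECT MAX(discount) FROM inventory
0.4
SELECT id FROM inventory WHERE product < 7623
[1, 5, 6, 7]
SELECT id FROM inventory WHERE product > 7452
[3]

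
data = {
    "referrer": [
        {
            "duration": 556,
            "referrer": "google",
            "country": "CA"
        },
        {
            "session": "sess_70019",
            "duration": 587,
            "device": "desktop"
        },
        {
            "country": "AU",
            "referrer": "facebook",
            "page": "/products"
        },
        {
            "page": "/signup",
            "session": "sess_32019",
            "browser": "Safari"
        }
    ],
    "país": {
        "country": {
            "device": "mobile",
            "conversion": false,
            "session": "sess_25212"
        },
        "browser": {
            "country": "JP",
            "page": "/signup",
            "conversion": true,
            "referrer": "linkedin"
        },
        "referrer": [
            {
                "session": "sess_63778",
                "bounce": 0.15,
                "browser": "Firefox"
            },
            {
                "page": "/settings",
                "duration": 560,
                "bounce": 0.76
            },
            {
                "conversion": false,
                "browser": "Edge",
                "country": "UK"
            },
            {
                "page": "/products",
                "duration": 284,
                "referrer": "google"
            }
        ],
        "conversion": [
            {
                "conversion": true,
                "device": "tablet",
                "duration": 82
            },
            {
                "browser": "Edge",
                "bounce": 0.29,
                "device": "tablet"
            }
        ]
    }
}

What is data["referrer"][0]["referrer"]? "google"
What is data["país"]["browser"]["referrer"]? "linkedin"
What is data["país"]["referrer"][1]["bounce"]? 0.76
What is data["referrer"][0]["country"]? "CA"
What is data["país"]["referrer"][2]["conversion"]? False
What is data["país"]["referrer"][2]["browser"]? "Edge"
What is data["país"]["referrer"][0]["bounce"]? 0.15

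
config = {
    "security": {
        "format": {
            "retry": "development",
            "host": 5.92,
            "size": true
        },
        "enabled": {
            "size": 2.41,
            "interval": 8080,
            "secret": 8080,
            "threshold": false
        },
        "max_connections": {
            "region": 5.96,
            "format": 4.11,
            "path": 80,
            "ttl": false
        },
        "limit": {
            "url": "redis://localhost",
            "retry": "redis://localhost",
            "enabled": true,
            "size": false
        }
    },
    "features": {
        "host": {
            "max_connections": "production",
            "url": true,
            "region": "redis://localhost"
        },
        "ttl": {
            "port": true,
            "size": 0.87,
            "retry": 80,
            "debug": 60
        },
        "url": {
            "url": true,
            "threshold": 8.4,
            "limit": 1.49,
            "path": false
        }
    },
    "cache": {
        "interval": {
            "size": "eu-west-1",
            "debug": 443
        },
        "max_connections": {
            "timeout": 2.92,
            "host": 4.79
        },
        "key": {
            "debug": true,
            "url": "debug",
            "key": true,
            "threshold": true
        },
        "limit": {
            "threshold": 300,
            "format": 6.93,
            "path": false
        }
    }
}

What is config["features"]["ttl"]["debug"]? 60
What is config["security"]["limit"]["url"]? "redis://localhost"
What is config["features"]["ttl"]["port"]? True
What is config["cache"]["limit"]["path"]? False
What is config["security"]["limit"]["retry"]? "redis://localhost"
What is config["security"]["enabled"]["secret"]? 8080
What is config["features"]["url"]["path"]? False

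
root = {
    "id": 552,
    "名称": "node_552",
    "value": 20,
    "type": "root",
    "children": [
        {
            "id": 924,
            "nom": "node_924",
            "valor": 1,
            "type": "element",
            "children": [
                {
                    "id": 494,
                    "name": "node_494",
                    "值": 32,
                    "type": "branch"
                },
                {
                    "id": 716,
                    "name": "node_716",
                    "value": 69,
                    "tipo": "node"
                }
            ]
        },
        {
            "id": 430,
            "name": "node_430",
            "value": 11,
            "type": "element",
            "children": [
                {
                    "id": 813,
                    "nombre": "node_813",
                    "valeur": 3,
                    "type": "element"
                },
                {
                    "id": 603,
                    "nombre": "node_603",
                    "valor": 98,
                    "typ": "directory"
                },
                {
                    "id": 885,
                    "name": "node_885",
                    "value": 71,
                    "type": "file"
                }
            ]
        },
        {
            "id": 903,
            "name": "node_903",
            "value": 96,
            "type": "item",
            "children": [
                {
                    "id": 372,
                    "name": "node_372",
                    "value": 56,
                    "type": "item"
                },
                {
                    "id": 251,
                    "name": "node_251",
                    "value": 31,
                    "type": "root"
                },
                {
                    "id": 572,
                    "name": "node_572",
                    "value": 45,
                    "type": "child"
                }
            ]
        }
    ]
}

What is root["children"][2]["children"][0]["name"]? "node_372"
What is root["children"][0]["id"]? 924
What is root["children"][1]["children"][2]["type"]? "file"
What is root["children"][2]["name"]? "node_903"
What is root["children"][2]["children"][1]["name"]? "node_251"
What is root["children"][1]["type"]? "element"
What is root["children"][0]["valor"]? 1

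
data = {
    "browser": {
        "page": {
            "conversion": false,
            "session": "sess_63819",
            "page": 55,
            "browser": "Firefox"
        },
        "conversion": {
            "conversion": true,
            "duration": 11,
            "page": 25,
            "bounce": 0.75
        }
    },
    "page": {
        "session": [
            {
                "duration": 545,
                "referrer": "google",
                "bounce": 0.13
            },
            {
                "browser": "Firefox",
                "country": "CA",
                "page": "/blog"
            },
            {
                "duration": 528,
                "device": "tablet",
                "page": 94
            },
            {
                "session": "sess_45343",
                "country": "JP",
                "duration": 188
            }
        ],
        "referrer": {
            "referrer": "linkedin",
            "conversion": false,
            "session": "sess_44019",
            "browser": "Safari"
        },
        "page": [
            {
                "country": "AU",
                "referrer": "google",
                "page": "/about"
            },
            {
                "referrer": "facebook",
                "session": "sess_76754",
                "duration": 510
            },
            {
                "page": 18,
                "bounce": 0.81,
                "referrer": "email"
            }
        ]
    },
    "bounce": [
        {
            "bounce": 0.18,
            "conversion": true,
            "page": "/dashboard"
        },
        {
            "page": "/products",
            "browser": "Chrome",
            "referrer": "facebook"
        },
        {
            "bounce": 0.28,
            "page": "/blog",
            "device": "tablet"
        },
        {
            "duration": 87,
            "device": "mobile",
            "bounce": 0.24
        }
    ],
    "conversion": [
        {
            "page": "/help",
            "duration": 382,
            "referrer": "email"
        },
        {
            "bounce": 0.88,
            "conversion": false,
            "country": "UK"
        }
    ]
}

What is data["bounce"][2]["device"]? "tablet"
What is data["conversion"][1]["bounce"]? 0.88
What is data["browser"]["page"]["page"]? 55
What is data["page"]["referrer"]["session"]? "sess_44019"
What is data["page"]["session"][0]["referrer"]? "google"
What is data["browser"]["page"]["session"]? "sess_63819"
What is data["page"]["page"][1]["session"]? "sess_76754"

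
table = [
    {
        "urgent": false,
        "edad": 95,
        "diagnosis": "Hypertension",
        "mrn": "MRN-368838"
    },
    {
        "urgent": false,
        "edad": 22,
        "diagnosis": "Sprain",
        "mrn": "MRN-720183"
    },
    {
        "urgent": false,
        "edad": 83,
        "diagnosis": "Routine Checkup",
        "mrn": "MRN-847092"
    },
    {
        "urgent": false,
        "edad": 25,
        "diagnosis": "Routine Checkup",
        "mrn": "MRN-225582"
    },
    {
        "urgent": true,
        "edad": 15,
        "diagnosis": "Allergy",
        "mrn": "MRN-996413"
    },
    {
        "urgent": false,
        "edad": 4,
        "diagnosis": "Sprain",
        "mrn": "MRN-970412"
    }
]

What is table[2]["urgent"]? False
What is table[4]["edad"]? 15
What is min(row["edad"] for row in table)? 4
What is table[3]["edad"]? 25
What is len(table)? 6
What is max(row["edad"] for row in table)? 95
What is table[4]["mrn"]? "MRN-996413"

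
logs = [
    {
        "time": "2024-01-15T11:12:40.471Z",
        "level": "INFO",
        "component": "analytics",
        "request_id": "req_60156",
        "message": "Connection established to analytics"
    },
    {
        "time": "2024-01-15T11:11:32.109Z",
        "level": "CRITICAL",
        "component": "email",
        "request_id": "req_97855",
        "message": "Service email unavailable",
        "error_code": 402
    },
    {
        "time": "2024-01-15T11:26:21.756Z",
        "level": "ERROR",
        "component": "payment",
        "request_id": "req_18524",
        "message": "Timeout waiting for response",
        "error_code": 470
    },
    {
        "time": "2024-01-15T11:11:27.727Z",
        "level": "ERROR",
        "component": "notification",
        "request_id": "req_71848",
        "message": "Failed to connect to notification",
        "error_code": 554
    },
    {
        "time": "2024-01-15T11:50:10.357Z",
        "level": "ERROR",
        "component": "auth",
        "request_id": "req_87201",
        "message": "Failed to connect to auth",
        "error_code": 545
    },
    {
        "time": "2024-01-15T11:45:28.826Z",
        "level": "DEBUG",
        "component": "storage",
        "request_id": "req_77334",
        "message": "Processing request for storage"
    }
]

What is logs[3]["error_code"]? 554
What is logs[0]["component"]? "analytics"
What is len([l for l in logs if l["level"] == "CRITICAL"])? 1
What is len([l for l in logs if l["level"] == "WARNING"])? 0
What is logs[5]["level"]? "DEBUG"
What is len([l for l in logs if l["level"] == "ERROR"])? 3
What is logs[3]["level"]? "ERROR"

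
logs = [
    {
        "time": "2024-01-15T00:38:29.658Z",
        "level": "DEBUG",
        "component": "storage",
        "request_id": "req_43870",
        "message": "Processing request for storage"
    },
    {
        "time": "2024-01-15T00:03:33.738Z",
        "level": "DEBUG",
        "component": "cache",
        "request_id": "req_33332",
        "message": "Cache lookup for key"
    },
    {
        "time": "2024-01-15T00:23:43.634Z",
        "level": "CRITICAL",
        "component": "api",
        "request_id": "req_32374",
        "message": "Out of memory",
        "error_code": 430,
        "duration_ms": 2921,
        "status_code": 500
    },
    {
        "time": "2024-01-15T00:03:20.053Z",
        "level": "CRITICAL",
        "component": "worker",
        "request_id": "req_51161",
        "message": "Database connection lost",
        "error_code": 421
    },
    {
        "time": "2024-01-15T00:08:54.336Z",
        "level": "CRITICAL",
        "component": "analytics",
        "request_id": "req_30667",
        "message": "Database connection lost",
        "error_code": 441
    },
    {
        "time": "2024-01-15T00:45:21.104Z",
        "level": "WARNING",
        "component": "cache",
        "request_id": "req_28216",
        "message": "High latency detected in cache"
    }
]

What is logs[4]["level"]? "CRITICAL"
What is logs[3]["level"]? "CRITICAL"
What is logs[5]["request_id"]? "req_28216"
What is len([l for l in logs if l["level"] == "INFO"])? 0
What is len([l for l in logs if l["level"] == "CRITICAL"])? 3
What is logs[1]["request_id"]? "req_33332"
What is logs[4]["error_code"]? 441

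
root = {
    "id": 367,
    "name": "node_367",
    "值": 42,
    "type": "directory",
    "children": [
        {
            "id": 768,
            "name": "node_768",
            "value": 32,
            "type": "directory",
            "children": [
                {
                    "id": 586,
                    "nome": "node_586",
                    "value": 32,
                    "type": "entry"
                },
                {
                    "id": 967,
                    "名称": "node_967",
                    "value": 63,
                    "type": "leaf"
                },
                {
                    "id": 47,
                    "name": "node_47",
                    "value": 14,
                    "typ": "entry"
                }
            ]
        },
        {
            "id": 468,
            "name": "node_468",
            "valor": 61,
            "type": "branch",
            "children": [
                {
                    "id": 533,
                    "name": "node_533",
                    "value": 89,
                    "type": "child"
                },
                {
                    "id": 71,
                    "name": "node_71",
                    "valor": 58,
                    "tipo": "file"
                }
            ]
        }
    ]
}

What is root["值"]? 42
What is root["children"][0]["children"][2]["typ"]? "entry"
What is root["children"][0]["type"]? "directory"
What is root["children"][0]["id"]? 768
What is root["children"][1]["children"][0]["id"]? 533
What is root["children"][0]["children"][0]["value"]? 32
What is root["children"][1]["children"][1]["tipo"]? "file"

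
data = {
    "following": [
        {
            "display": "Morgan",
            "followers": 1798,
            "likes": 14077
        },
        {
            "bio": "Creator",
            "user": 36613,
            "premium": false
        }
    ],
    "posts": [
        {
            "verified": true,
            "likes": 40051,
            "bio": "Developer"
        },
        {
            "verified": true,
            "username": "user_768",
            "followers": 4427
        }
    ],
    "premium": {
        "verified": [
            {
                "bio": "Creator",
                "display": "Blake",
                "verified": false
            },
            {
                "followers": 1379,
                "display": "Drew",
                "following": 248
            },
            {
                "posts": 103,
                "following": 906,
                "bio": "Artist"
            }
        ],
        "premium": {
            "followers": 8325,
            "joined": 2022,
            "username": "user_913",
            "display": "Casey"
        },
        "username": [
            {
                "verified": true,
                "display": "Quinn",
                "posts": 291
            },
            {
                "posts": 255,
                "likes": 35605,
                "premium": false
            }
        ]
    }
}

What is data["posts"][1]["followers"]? 4427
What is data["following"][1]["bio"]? "Creator"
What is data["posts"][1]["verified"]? True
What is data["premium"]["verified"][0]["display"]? "Blake"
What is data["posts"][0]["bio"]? "Developer"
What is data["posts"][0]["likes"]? 40051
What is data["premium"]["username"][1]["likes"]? 35605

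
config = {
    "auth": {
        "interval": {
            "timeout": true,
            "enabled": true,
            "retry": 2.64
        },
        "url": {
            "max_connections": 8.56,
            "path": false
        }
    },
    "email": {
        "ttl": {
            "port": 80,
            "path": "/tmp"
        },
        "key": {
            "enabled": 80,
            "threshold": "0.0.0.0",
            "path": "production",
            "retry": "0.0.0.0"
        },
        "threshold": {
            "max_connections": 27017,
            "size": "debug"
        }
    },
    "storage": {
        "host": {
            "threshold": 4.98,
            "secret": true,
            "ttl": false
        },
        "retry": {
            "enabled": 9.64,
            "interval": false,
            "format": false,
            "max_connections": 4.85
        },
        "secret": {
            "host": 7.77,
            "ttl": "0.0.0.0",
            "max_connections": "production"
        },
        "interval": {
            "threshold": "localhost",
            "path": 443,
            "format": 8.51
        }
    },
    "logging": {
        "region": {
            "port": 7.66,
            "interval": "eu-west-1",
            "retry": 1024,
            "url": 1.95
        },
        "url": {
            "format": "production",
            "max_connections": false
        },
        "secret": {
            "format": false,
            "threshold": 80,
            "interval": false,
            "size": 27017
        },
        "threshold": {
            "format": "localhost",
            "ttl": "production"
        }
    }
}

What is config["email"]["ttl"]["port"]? 80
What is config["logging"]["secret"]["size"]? 27017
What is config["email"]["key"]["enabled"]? 80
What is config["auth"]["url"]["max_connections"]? 8.56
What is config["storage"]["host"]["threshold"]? 4.98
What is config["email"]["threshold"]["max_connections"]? 27017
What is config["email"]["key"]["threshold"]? "0.0.0.0"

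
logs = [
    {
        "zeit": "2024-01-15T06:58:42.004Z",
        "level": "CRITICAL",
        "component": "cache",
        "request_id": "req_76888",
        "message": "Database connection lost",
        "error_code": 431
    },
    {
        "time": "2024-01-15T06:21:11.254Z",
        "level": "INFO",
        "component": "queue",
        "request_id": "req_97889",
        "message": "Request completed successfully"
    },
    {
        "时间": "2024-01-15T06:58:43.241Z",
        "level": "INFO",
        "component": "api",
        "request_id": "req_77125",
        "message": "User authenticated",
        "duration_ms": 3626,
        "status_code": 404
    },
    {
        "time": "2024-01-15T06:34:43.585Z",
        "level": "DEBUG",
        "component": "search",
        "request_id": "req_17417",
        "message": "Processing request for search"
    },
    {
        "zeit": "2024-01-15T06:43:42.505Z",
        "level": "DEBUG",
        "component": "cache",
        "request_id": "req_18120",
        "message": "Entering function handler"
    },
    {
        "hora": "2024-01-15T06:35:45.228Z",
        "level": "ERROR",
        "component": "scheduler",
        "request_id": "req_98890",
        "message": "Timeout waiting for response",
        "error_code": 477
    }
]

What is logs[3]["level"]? "DEBUG"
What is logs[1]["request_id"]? "req_97889"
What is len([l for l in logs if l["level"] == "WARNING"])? 0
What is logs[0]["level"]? "CRITICAL"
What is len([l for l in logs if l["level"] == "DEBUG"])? 2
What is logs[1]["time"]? "2024-01-15T06:21:11.254Z"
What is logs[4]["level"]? "DEBUG"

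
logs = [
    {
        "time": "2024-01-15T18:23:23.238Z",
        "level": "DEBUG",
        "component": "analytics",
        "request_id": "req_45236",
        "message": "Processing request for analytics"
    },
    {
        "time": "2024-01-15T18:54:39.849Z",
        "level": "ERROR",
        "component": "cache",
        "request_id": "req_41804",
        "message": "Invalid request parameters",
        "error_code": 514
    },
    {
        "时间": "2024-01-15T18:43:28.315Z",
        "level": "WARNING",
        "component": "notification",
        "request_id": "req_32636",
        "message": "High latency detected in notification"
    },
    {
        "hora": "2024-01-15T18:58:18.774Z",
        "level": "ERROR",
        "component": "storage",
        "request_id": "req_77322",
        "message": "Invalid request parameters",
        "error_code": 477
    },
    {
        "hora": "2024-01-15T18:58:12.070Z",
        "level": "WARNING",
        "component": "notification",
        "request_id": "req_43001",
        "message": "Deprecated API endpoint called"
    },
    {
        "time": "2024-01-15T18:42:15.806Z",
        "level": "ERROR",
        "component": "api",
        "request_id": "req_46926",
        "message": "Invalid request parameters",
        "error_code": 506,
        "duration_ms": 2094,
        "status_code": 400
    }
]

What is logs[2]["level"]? "WARNING"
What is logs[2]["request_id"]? "req_32636"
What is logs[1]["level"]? "ERROR"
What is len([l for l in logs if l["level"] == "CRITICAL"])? 0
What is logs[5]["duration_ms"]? 2094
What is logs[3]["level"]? "ERROR"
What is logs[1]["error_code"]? 514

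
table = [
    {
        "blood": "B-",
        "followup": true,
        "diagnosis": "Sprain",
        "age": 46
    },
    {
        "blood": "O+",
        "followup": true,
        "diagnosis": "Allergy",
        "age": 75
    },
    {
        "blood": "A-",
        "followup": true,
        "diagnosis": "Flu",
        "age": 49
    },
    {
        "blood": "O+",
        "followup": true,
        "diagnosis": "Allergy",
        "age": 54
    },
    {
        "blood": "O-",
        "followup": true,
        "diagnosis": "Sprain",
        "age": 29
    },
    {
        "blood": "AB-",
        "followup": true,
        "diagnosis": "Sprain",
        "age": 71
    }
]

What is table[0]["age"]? 46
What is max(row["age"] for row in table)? 75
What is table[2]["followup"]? True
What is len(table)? 6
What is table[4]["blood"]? "O-"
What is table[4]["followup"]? True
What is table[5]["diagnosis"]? "Sprain"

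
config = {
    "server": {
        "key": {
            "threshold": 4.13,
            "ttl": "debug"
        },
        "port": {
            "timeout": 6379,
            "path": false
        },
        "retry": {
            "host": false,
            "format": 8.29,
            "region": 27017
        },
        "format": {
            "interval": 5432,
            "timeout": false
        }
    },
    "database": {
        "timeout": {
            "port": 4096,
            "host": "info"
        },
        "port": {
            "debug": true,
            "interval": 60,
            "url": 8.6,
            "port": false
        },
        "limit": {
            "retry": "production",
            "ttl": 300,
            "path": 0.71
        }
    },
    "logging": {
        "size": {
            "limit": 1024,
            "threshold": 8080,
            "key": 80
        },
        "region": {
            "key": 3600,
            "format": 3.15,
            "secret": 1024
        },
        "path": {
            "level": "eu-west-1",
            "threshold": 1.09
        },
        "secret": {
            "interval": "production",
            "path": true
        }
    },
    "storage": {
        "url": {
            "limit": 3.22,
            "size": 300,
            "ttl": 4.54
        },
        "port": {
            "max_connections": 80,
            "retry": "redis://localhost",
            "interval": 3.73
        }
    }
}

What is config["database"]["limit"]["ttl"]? 300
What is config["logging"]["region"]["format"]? 3.15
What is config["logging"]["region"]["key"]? 3600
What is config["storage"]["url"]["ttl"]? 4.54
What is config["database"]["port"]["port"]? False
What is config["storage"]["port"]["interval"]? 3.73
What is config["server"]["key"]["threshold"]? 4.13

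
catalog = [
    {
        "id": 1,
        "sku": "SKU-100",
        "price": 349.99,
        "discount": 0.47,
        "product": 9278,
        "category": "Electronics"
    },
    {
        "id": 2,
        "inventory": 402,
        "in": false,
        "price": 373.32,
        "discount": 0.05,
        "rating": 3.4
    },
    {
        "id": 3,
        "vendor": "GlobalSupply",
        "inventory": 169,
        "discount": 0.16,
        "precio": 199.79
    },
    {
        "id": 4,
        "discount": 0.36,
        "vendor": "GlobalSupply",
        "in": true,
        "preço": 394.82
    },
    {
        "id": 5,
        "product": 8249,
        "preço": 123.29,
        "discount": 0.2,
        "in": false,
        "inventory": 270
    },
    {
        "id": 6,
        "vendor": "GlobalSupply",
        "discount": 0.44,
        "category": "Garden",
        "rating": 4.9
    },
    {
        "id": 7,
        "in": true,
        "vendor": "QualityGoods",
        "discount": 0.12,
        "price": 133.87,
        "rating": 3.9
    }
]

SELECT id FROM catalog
[1, 2, 3, 4, 5, 6, 7]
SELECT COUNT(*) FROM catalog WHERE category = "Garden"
1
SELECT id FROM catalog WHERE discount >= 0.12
[1, 3, 4, 5, 6, 7]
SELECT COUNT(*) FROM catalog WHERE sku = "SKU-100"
1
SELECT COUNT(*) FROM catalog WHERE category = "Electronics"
1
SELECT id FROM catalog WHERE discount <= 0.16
[2, 3, 7]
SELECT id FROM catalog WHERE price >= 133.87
[1, 2, 7]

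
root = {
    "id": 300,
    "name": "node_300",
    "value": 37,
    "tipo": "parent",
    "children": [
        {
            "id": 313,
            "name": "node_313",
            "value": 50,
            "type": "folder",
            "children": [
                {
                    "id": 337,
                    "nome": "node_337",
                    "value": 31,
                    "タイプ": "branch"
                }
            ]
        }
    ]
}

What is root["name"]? "node_300"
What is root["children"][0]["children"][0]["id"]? 337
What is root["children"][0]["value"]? 50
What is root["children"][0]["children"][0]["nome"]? "node_337"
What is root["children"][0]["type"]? "folder"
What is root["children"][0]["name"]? "node_313"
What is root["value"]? 37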